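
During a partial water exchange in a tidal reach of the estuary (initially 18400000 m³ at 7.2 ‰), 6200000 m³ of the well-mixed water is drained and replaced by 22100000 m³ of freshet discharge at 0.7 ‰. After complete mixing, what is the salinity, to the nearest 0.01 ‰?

3.01 ‰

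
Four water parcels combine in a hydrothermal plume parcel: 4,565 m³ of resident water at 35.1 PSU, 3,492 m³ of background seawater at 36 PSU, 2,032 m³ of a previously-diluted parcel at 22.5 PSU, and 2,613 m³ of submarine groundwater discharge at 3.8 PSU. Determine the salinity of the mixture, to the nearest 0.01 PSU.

26.89 PSU

Conserving salt mass:
salt = 4,565×35.1 + 3,492×36 + 2,032×22.5 + 2,613×3.8 = 160,231.5 + 125,712 + 45,720 + 9,929.4 = 341,592.9
volume = 4,565 + 3,492 + 2,032 + 2,613 = 12,702 m³
S = 341,592.9 / 12,702 = 26.8928 PSU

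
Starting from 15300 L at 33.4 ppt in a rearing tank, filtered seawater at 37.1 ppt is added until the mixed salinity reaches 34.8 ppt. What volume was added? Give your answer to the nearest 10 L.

9310 L

Salt balance: 15,300×33.4 + V×37.1 = (15,300+V)×34.8
511,020 + 37.1V = 532,440 + 34.8V
21,420 = 2.3V
V = 9,313.04 L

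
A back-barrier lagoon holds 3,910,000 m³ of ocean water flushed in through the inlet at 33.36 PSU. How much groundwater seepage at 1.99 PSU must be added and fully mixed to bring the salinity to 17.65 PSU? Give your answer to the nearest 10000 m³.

Salt balance: 3,910,000×33.36 + V×1.99 = (3,910,000+V)×17.65
130,437,600 + 1.99V = 69,011,500 + 17.65V
61,426,100 = 15.66V
V = 3,922,484.04 m³

3920000 m³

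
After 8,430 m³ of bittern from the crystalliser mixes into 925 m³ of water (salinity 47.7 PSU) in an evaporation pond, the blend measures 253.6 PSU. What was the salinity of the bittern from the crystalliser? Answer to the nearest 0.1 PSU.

276.2 PSU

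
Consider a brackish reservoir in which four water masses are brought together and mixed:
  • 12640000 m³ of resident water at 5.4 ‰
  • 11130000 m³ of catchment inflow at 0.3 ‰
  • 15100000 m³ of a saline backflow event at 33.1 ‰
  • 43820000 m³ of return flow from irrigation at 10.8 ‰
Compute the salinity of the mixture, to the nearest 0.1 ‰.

12.6 ‰

Conserving salt mass:
salt = 12,640,000×5.4 + 11,130,000×0.3 + 15,100,000×33.1 + 43,820,000×10.8 = 68,256,000 + 3,339,000 + 499,810,000 + 473,256,000 = 1,044,661,000
volume = 12,640,000 + 11,130,000 + 15,100,000 + 43,820,000 = 82,690,000 m³
S = 1,044,661,000 / 82,690,000 = 12.633 ‰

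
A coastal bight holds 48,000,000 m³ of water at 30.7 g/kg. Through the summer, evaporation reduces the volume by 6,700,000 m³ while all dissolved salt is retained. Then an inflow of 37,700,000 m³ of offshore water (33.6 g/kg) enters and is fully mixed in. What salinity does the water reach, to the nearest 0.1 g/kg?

34.7 g/kg

After evaporation: salt = 48,000,000×30.7 = 1,473,600,000; volume = 48,000,000 − 6,700,000 = 41,300,000 m³
After mixing: salt = 1,473,600,000 + 37,700,000×33.6 = 2,740,320,000; volume = 41,300,000 + 37,700,000 = 79,000,000 m³
S = 2,740,320,000 / 79,000,000 = 34.6876 g/kg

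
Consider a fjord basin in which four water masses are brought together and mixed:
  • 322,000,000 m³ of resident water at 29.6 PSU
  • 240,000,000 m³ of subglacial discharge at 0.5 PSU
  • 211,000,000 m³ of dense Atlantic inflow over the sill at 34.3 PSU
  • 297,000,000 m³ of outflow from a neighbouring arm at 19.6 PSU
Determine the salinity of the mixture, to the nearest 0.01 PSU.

21.22 PSU

Total salt / total volume:
salt = 322,000,000×29.6 + 240,000,000×0.5 + 211,000,000×34.3 + 297,000,000×19.6 = 9,531,200,000 + 120,000,000 + 7,237,300,000 + 5,821,200,000 = 22,709,700,000
volume = 322,000,000 + 240,000,000 + 211,000,000 + 297,000,000 = 1,070,000,000 m³
S = 22,709,700,000 / 1,070,000,000 = 21.224 PSU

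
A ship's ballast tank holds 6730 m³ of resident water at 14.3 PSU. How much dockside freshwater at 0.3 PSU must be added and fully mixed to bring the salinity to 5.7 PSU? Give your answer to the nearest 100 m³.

10700 m³

Salt balance: 6,730×14.3 + V×0.3 = (6,730+V)×5.7
96,239 + 0.3V = 38,361 + 5.7V
57,878 = 5.4V
V = 10,718.15 m³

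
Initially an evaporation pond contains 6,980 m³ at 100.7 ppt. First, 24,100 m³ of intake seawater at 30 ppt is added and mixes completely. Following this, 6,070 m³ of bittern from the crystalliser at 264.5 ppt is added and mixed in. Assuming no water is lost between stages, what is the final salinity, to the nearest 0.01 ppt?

81.60 ppt

Conserving salt mass:
Initial salt = 6,980×100.7 = 702,886
After stage 1: salt = 702,886 + 24,100×30 = 1,425,886; volume = 31,080 m³; S = 45.878 ppt
After stage 2: salt = 1,425,886 + 6,070×264.5 = 3,031,401; volume = 37,150 m³
S = 3,031,401 / 37,150 = 81.599 ppt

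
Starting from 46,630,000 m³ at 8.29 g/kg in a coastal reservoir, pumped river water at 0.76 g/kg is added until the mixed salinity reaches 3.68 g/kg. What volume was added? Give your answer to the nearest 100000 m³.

Salt balance: 46,630,000×8.29 + V×0.76 = (46,630,000+V)×3.68
386,562,700 + 0.76V = 171,598,400 + 3.68V
214,964,300 = 2.92V
V = 73,617,910.96 m³

73600000 m³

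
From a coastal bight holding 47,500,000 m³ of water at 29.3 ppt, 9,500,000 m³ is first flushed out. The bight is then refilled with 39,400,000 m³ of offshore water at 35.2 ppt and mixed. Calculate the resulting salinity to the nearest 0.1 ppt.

32.3 ppt

Remaining after removal: 38,000,000 m³ at 29.3 ppt (salt = 1,113,400,000)
After addition: salt = 1,113,400,000 + 39,400,000×35.2 = 2,500,280,000; volume = 77,400,000 m³
S = 2,500,280,000 / 77,400,000 = 32.3034 ppt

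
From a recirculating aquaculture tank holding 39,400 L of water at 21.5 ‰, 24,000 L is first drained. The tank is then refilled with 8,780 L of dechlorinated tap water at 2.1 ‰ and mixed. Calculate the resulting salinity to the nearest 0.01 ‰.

Remaining after removal: 15,400 L at 21.5 ‰ (salt = 331,100)
After addition: salt = 331,100 + 8,780×2.1 = 349,538; volume = 24,180 L
S = 349,538 / 24,180 = 14.4557 ‰

14.46 ‰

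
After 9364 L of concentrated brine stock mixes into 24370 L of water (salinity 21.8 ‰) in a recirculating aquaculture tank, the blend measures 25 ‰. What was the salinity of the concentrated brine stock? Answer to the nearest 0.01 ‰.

33.33 ‰

Salt balance: 24,370×21.8 + 9,364×S = 33,734×25
531,266 + 9,364·S = 843,350
S = (843,350 − 531,266) / 9,364 = 33.3281 ‰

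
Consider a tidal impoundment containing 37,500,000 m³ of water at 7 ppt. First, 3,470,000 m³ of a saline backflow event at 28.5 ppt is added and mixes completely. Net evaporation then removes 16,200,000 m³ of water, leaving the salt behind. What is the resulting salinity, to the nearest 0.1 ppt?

14.6 ppt

After mixing: salt = 37,500,000×7 + 3,470,000×28.5 = 361,395,000; volume = 40,970,000 m³
After evaporation: salt unchanged = 361,395,000; volume = 40,970,000 − 16,200,000 = 24,770,000 m³
S = 361,395,000 / 24,770,000 = 14.59 ppt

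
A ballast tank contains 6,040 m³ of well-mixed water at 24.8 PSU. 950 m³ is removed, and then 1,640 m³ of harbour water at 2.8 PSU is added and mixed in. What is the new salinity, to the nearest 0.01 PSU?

Remaining after removal: 5,090 m³ at 24.8 PSU (salt = 126,232)
After addition: salt = 126,232 + 1,640×2.8 = 130,824; volume = 6,730 m³
S = 130,824 / 6,730 = 19.4389 PSU

19.44 PSU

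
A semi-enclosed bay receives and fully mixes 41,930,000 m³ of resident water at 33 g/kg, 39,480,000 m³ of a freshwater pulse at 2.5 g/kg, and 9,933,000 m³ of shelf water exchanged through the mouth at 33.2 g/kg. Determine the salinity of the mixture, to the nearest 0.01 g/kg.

19.84 g/kg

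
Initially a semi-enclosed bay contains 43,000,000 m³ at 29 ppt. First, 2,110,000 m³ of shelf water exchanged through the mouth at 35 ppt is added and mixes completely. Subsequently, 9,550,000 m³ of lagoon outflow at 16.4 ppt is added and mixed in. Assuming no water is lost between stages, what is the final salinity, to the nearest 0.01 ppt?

27.03 ppt

By conservation of dissolved salt,
Initial salt = 43,000,000×29 = 1,247,000,000
After stage 1: salt = 1,247,000,000 + 2,110,000×35 = 1,320,850,000; volume = 45,110,000 m³; S = 29.281 ppt
After stage 2: salt = 1,320,850,000 + 9,550,000×16.4 = 1,477,470,000; volume = 54,660,000 m³
S = 1,477,470,000 / 54,660,000 = 27.0302 ppt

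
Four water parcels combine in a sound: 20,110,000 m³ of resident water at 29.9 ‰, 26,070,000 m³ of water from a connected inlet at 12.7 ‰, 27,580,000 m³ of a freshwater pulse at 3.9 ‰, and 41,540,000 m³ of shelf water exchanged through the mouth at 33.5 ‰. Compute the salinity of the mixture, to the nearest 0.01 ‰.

21.09 ‰

By conservation of dissolved salt,
salt = 20,110,000×29.9 + 26,070,000×12.7 + 27,580,000×3.9 + 41,540,000×33.5 = 601,289,000 + 331,089,000 + 107,562,000 + 1,391,590,000 = 2,431,530,000
volume = 20,110,000 + 26,070,000 + 27,580,000 + 41,540,000 = 115,300,000 m³
S = 2,431,530,000 / 115,300,000 = 21.0887 ‰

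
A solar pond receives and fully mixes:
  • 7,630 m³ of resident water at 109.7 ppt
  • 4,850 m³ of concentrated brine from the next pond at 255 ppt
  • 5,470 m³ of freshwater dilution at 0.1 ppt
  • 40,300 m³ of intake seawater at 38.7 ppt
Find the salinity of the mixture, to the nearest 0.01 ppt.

62.38 ppt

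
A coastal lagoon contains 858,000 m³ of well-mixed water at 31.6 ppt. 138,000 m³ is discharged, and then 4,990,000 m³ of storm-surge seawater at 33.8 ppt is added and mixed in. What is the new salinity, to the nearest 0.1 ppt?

Remaining after removal: 720,000 m³ at 31.6 ppt (salt = 22,752,000)
After addition: salt = 22,752,000 + 4,990,000×33.8 = 191,414,000; volume = 5,710,000 m³
S = 191,414,000 / 5,710,000 = 33.5226 ppt

33.5 ppt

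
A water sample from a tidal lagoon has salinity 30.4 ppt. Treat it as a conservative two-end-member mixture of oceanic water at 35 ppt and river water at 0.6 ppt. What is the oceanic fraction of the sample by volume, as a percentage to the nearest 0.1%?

86.6%

Let g be the oceanic fraction. Salt balance per unit volume:
g×35 + (1−g)×0.6 = 30.4
g = (30.4 − 0.6) / (35 − 0.6) = 29.8/34.4 = 0.8663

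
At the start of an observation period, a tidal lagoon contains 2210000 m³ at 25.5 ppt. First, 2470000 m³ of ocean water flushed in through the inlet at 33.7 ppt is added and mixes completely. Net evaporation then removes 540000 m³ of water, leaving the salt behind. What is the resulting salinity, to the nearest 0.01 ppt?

After mixing: salt = 2,210,000×25.5 + 2,470,000×33.7 = 139,594,000; volume = 4,680,000 m³
After evaporation: salt unchanged = 139,594,000; volume = 4,680,000 − 540,000 = 4,140,000 m³
S = 139,594,000 / 4,140,000 = 33.7184 ppt

33.72 ppt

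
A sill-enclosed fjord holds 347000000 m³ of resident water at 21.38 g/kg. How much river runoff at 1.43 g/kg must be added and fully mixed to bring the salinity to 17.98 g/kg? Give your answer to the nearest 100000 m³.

71300000 m³

Salt balance: 347,000,000×21.38 + V×1.43 = (347,000,000+V)×17.98
7,418,860,000 + 1.43V = 6,239,060,000 + 17.98V
1,179,800,000 = 16.55V
V = 71,287,009.06 m³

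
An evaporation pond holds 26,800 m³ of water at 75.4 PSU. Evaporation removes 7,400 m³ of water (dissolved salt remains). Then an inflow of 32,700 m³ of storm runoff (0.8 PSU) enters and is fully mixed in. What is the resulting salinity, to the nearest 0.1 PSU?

After evaporation: salt = 26,800×75.4 = 2,020,720; volume = 26,800 − 7,400 = 19,400 m³
After mixing: salt = 2,020,720 + 32,700×0.8 = 2,046,880; volume = 19,400 + 32,700 = 52,100 m³
S = 2,046,880 / 52,100 = 39.2875 PSU

39.3 PSU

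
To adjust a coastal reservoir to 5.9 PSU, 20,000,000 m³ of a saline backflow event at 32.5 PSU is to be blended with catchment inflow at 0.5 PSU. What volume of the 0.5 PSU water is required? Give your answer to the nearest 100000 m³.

98500000 m³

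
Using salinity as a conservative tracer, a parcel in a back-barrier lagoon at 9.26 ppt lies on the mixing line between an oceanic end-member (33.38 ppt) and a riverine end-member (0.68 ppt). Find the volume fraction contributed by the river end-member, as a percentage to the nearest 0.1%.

73.8%

Let f be the freshwater fraction. Salt balance per unit volume:
f×0.68 + (1−f)×33.38 = 9.26
f = (33.38 − 9.26) / (33.38 − 0.68) = 24.12/32.7 = 0.7376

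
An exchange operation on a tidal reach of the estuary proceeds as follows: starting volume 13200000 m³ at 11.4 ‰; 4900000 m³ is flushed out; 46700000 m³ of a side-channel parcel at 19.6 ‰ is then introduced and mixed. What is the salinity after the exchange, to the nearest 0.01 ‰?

Remaining after removal: 8,300,000 m³ at 11.4 ‰ (salt = 94,620,000)
After addition: salt = 94,620,000 + 46,700,000×19.6 = 1,009,940,000; volume = 55,000,000 m³
S = 1,009,940,000 / 55,000,000 = 18.3625 ‰

18.36 ‰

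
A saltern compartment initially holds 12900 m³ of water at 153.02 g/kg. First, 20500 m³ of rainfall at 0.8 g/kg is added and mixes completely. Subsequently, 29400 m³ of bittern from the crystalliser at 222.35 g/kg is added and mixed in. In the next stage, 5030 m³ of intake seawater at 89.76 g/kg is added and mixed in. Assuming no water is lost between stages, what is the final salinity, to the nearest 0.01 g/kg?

Conserving salt mass:
Initial salt = 12,900×153.02 = 1,973,958
After stage 1: salt = 1,973,958 + 20,500×0.8 = 1,990,358; volume = 33,400 m³; S = 59.592 g/kg
After stage 2: salt = 1,990,358 + 29,400×222.35 = 8,527,448; volume = 62,800 m³; S = 135.787 g/kg
After stage 3: salt = 8,527,448 + 5,030×89.76 = 8,978,940.8; volume = 67,830 m³
S = 8,978,940.8 / 67,830 = 132.3742 g/kg

132.37 g/kg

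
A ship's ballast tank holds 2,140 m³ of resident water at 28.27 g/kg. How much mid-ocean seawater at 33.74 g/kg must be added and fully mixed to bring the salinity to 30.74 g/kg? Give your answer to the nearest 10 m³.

Salt balance: 2,140×28.27 + V×33.74 = (2,140+V)×30.74
60,497.8 + 33.74V = 65,783.6 + 30.74V
5,285.8 = 3V
V = 1,761.93 m³

1760 m³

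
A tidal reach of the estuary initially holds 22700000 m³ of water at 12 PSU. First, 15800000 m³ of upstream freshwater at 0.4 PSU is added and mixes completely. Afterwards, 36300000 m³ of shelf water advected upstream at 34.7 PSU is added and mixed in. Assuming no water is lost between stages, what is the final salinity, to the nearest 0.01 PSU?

Conserving salt mass:
Initial salt = 22,700,000×12 = 272,400,000
After stage 1: salt = 272,400,000 + 15,800,000×0.4 = 278,720,000; volume = 38,500,000 m³; S = 7.239 PSU
After stage 2: salt = 278,720,000 + 36,300,000×34.7 = 1,538,330,000; volume = 74,800,000 m³
S = 1,538,330,000 / 74,800,000 = 20.5659 PSU

20.57 PSU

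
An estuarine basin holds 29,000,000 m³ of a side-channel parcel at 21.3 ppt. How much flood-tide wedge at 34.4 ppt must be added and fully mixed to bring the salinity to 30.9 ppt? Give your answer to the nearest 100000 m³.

79500000 m³

Salt balance: 29,000,000×21.3 + V×34.4 = (29,000,000+V)×30.9
617,700,000 + 34.4V = 896,100,000 + 30.9V
278,400,000 = 3.5V
V = 79,542,857.14 m³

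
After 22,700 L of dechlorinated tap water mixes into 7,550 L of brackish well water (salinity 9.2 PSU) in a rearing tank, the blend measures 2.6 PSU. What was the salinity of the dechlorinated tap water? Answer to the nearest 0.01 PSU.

0.40 PSU

Salt balance: 7,550×9.2 + 22,700×S = 30,250×2.6
69,460 + 22,700·S = 78,650
S = (78,650 − 69,460) / 22,700 = 0.4048 PSU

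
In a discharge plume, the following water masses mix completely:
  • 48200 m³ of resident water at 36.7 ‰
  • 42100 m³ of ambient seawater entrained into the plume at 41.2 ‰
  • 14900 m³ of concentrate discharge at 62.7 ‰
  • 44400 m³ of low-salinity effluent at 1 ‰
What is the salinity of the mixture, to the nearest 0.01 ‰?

Conserving salt mass:
salt = 48,200×36.7 + 42,100×41.2 + 14,900×62.7 + 44,400×1 = 1,768,940 + 1,734,520 + 934,230 + 44,400 = 4,482,090
volume = 48,200 + 42,100 + 14,900 + 44,400 = 149,600 m³
S = 4,482,090 / 149,600 = 29.9605 ‰

29.96 ‰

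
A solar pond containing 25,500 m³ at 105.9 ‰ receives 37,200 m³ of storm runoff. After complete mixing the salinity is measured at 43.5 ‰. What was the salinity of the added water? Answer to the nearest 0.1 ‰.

0.7 ‰

Salt balance: 25,500×105.9 + 37,200×S = 62,700×43.5
2,700,450 + 37,200·S = 2,727,450
S = (2,727,450 − 2,700,450) / 37,200 = 0.7258 ‰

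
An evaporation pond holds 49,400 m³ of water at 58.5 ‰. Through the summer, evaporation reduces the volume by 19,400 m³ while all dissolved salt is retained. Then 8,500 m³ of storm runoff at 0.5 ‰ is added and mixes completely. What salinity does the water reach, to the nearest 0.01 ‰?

After evaporation: salt = 49,400×58.5 = 2,889,900; volume = 49,400 − 19,400 = 30,000 m³
After mixing: salt = 2,889,900 + 8,500×0.5 = 2,894,150; volume = 30,000 + 8,500 = 38,500 m³
S = 2,894,150 / 38,500 = 75.1727 ‰

75.17 ‰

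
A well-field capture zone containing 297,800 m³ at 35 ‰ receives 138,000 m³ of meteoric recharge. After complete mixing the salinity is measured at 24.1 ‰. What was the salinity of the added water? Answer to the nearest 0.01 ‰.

0.58 ‰

Salt balance: 297,800×35 + 138,000×S = 435,800×24.1
10,423,000 + 138,000·S = 10,502,780
S = (10,502,780 − 10,423,000) / 138,000 = 0.5781 ‰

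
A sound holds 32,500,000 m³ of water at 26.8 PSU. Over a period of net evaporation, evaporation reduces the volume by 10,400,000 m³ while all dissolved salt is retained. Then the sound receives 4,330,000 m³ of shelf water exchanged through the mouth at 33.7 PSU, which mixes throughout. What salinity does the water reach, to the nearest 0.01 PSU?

38.48 PSU

After evaporation: salt = 32,500,000×26.8 = 871,000,000; volume = 32,500,000 − 10,400,000 = 22,100,000 m³
After mixing: salt = 871,000,000 + 4,330,000×33.7 = 1,016,921,000; volume = 22,100,000 + 4,330,000 = 26,430,000 m³
S = 1,016,921,000 / 26,430,000 = 38.476 PSU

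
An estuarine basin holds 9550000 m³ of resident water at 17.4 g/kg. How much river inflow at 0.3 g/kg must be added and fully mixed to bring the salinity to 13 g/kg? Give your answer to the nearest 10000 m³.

3310000 m³

Salt balance: 9,550,000×17.4 + V×0.3 = (9,550,000+V)×13
166,170,000 + 0.3V = 124,150,000 + 13V
42,020,000 = 12.7V
V = 3,308,661.42 m³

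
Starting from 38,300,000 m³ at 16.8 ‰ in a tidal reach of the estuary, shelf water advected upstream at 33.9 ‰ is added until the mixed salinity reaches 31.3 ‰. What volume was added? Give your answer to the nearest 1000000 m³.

Salt balance: 38,300,000×16.8 + V×33.9 = (38,300,000+V)×31.3
643,440,000 + 33.9V = 1,198,790,000 + 31.3V
555,350,000 = 2.6V
V = 213,596,153.85 m³

214000000 m³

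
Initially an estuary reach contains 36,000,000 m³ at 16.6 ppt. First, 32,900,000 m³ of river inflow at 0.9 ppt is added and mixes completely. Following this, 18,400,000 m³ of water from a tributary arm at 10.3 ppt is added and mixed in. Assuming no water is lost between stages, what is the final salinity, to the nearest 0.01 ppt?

Mass of salt is conserved:
Initial salt = 36,000,000×16.6 = 597,600,000
After stage 1: salt = 597,600,000 + 32,900,000×0.9 = 627,210,000; volume = 68,900,000 m³; S = 9.103 ppt
After stage 2: salt = 627,210,000 + 18,400,000×10.3 = 816,730,000; volume = 87,300,000 m³
S = 816,730,000 / 87,300,000 = 9.3554 ppt

9.36 ppt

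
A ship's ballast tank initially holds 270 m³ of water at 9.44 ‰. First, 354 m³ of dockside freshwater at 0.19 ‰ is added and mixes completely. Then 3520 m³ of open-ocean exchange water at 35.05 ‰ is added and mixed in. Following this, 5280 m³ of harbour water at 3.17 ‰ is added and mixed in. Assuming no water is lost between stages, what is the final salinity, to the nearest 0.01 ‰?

15.15 ‰

Weighted by volume,
Initial salt = 270×9.44 = 2,548.8
After stage 1: salt = 2,548.8 + 354×0.19 = 2,616.06; volume = 624 m³; S = 4.192 ‰
After stage 2: salt = 2,616.06 + 3,520×35.05 = 125,992.06; volume = 4,144 m³; S = 30.403 ‰
After stage 3: salt = 125,992.06 + 5,280×3.17 = 142,729.66; volume = 9,424 m³
S = 142,729.66 / 9,424 = 15.1453 ‰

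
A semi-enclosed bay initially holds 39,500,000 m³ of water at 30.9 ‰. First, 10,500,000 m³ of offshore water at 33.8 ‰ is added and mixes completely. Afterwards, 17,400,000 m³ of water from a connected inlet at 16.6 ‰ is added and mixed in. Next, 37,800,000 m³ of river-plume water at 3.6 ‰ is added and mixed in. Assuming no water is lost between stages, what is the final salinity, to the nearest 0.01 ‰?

Total salt / total volume:
Initial salt = 39,500,000×30.9 = 1,220,550,000
After stage 1: salt = 1,220,550,000 + 10,500,000×33.8 = 1,575,450,000; volume = 50,000,000 m³; S = 31.509 ‰
After stage 2: salt = 1,575,450,000 + 17,400,000×16.6 = 1,864,290,000; volume = 67,400,000 m³; S = 27.66 ‰
After stage 3: salt = 1,864,290,000 + 37,800,000×3.6 = 2,000,370,000; volume = 105,200,000 m³
S = 2,000,370,000 / 105,200,000 = 19.0149 ‰

19.01 ‰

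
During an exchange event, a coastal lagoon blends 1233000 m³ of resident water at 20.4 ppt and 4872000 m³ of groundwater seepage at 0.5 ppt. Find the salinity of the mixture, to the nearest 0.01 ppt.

4.52 ppt

Weighted by volume,
salt = 1,233,000×20.4 + 4,872,000×0.5 = 25,153,200 + 2,436,000 = 27,589,200
volume = 1,233,000 + 4,872,000 = 6,105,000 m³
S = 27,589,200 / 6,105,000 = 4.5191 ppt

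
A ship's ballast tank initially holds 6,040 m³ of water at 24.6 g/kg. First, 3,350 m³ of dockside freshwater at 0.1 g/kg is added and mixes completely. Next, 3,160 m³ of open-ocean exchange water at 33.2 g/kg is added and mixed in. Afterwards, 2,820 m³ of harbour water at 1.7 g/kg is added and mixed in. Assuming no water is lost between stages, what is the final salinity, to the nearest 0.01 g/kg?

16.83 g/kg

By conservation of dissolved salt,
Initial salt = 6,040×24.6 = 148,584
After stage 1: salt = 148,584 + 3,350×0.1 = 148,919; volume = 9,390 m³; S = 15.859 g/kg
After stage 2: salt = 148,919 + 3,160×33.2 = 253,831; volume = 12,550 m³; S = 20.226 g/kg
After stage 3: salt = 253,831 + 2,820×1.7 = 258,625; volume = 15,370 m³
S = 258,625 / 15,370 = 16.8266 g/kg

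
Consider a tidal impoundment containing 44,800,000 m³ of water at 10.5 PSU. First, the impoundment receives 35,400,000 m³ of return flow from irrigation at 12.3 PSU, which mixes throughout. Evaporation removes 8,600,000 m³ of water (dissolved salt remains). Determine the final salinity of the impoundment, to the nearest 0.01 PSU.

After mixing: salt = 44,800,000×10.5 + 35,400,000×12.3 = 905,820,000; volume = 80,200,000 m³
After evaporation: salt unchanged = 905,820,000; volume = 80,200,000 − 8,600,000 = 71,600,000 m³
S = 905,820,000 / 71,600,000 = 12.6511 PSU

12.65 PSU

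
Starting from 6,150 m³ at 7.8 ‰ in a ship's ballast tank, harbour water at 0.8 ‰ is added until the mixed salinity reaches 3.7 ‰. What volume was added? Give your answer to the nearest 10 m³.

8690 m³

Salt balance: 6,150×7.8 + V×0.8 = (6,150+V)×3.7
47,970 + 0.8V = 22,755 + 3.7V
25,215 = 2.9V
V = 8,694.83 m³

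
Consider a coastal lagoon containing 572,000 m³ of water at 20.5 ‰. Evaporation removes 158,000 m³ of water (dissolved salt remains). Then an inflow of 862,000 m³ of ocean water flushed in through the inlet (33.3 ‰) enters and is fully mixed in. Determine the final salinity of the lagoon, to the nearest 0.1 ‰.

31.7 ‰

After evaporation: salt = 572,000×20.5 = 11,726,000; volume = 572,000 − 158,000 = 414,000 m³
After mixing: salt = 11,726,000 + 862,000×33.3 = 40,430,600; volume = 414,000 + 862,000 = 1,276,000 m³
S = 40,430,600 / 1,276,000 = 31.6854 ‰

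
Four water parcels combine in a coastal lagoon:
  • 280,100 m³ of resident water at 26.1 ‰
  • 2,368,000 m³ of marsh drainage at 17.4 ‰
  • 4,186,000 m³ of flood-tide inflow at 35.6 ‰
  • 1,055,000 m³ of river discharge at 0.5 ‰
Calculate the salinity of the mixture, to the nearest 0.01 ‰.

Salt balance:
salt = 280,100×26.1 + 2,368,000×17.4 + 4,186,000×35.6 + 1,055,000×0.5 = 7,310,610 + 41,203,200 + 149,021,600 + 527,500 = 198,062,910
volume = 280,100 + 2,368,000 + 4,186,000 + 1,055,000 = 7,889,100 m³
S = 198,062,910 / 7,889,100 = 25.1059 ‰

25.11 ‰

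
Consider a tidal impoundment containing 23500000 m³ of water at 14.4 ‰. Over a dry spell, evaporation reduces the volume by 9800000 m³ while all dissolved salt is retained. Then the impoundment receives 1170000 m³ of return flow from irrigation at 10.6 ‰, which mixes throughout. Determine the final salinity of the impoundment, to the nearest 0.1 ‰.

23.6 ‰

After evaporation: salt = 23,500,000×14.4 = 338,400,000; volume = 23,500,000 − 9,800,000 = 13,700,000 m³
After mixing: salt = 338,400,000 + 1,170,000×10.6 = 350,802,000; volume = 13,700,000 + 1,170,000 = 14,870,000 m³
S = 350,802,000 / 14,870,000 = 23.5913 ‰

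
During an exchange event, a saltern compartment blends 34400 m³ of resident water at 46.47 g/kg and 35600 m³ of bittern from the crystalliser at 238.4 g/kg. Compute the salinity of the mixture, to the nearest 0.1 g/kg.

144.1 g/kg

Salt balance:
salt = 34,400×46.47 + 35,600×238.4 = 1,598,568 + 8,487,040 = 10,085,608
volume = 34,400 + 35,600 = 70,000 m³
S = 10,085,608 / 70,000 = 144.08 g/kg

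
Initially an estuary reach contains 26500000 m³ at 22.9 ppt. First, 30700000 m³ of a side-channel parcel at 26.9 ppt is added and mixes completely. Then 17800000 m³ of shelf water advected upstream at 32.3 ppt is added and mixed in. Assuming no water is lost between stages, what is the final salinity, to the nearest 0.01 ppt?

26.77 ppt

Conserving salt mass:
Initial salt = 26,500,000×22.9 = 606,850,000
After stage 1: salt = 606,850,000 + 30,700,000×26.9 = 1,432,680,000; volume = 57,200,000 m³; S = 25.047 ppt
After stage 2: salt = 1,432,680,000 + 17,800,000×32.3 = 2,007,620,000; volume = 75,000,000 m³
S = 2,007,620,000 / 75,000,000 = 26.7683 ppt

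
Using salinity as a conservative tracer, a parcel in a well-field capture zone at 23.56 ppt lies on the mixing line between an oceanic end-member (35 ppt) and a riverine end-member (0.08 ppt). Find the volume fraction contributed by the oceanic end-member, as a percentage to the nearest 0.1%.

67.2%

Let g be the oceanic fraction. Salt balance per unit volume:
g×35 + (1−g)×0.08 = 23.56
g = (23.56 − 0.08) / (35 − 0.08) = 23.48/34.92 = 0.6724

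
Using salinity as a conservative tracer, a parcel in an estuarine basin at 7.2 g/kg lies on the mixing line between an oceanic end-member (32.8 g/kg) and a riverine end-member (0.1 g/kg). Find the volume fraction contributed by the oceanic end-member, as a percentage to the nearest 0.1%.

Let g be the oceanic fraction. Salt balance per unit volume:
g×32.8 + (1−g)×0.1 = 7.2
g = (7.2 − 0.1) / (32.8 − 0.1) = 7.1/32.7 = 0.2171

21.7%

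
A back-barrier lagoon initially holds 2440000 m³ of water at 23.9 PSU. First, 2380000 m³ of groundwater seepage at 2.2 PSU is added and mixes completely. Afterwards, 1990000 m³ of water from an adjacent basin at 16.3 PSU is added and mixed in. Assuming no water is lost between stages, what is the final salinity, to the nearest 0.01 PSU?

Total salt / total volume:
Initial salt = 2,440,000×23.9 = 58,316,000
After stage 1: salt = 58,316,000 + 2,380,000×2.2 = 63,552,000; volume = 4,820,000 m³; S = 13.185 PSU
After stage 2: salt = 63,552,000 + 1,990,000×16.3 = 95,989,000; volume = 6,810,000 m³
S = 95,989,000 / 6,810,000 = 14.0953 PSU

14.10 PSU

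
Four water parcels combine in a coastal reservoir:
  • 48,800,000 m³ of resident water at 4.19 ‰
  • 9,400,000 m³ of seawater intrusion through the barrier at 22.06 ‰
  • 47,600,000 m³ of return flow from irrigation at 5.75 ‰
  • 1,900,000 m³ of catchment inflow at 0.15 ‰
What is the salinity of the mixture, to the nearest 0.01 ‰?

6.37 ‰

Mass of salt is conserved:
salt = 48,800,000×4.19 + 9,400,000×22.06 + 47,600,000×5.75 + 1,900,000×0.15 = 204,472,000 + 207,364,000 + 273,700,000 + 285,000 = 685,821,000
volume = 48,800,000 + 9,400,000 + 47,600,000 + 1,900,000 = 107,700,000 m³
S = 685,821,000 / 107,700,000 = 6.3679 ‰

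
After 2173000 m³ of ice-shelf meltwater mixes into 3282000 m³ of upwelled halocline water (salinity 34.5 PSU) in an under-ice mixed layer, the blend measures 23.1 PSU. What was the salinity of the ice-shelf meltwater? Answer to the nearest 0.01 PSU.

5.88 PSU

Salt balance: 3,282,000×34.5 + 2,173,000×S = 5,455,000×23.1
113,229,000 + 2,173,000·S = 126,010,500
S = (126,010,500 − 113,229,000) / 2,173,000 = 5.882 PSU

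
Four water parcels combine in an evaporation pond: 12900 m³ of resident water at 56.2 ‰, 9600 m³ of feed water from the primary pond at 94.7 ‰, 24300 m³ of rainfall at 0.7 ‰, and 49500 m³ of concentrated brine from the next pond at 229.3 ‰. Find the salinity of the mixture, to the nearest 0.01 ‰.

Mass of salt is conserved:
salt = 12,900×56.2 + 9,600×94.7 + 24,300×0.7 + 49,500×229.3 = 724,980 + 909,120 + 17,010 + 11,350,350 = 13,001,460
volume = 12,900 + 9,600 + 24,300 + 49,500 = 96,300 m³
S = 13,001,460 / 96,300 = 135.01 ‰

135.01 ‰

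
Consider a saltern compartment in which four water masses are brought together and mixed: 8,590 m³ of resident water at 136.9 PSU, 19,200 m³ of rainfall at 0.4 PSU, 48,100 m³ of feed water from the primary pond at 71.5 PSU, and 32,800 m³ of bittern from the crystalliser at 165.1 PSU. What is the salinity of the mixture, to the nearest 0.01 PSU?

92.36 PSU

By conservation of dissolved salt,
salt = 8,590×136.9 + 19,200×0.4 + 48,100×71.5 + 32,800×165.1 = 1,175,971 + 7,680 + 3,439,150 + 5,415,280 = 10,038,081
volume = 8,590 + 19,200 + 48,100 + 32,800 = 108,690 m³
S = 10,038,081 / 108,690 = 92.3551 PSU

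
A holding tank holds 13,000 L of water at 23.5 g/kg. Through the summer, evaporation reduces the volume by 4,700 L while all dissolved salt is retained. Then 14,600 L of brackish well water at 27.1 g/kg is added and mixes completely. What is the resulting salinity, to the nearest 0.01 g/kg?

30.62 g/kg

After evaporation: salt = 13,000×23.5 = 305,500; volume = 13,000 − 4,700 = 8,300 L
After mixing: salt = 305,500 + 14,600×27.1 = 701,160; volume = 8,300 + 14,600 = 22,900 L
S = 701,160 / 22,900 = 30.6183 g/kg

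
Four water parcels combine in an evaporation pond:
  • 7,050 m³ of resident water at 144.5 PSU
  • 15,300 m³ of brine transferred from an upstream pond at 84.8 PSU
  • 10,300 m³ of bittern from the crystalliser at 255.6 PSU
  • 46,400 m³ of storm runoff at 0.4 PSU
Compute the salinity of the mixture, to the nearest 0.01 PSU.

Mass of salt is conserved:
salt = 7,050×144.5 + 15,300×84.8 + 10,300×255.6 + 46,400×0.4 = 1,018,725 + 1,297,440 + 2,632,680 + 18,560 = 4,967,405
volume = 7,050 + 15,300 + 10,300 + 46,400 = 79,050 m³
S = 4,967,405 / 79,050 = 62.8388 PSU

62.84 PSU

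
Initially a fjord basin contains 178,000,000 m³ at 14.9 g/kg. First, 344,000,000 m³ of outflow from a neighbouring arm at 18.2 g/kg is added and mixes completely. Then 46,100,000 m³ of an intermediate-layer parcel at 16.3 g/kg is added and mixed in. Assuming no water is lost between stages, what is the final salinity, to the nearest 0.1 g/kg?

17.0 g/kg

Salt balance:
Initial salt = 178,000,000×14.9 = 2,652,200,000
After stage 1: salt = 2,652,200,000 + 344,000,000×18.2 = 8,913,000,000; volume = 522,000,000 m³; S = 17.075 g/kg
After stage 2: salt = 8,913,000,000 + 46,100,000×16.3 = 9,664,430,000; volume = 568,100,000 m³
S = 9,664,430,000 / 568,100,000 = 17.0118 g/kg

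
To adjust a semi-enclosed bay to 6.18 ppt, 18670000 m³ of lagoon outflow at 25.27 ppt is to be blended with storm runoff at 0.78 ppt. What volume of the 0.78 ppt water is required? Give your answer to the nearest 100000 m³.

66000000 m³

Salt balance: 18,670,000×25.27 + V×0.78 = (18,670,000+V)×6.18
471,790,900 + 0.78V = 115,380,600 + 6.18V
356,410,300 = 5.4V
V = 66,001,907.41 m³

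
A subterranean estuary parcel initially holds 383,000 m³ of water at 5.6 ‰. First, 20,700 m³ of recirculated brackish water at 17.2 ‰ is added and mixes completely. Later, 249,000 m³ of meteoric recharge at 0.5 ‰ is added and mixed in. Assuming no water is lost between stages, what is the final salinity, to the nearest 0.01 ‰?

Conserving salt mass:
Initial salt = 383,000×5.6 = 2,144,800
After stage 1: salt = 2,144,800 + 20,700×17.2 = 2,500,840; volume = 403,700 m³; S = 6.195 ‰
After stage 2: salt = 2,500,840 + 249,000×0.5 = 2,625,340; volume = 652,700 m³
S = 2,625,340 / 652,700 = 4.0223 ‰

4.02 ‰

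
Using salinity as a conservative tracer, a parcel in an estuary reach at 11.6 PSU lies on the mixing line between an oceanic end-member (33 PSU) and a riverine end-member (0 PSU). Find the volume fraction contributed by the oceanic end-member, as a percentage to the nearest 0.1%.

Let g be the oceanic fraction. Salt balance per unit volume:
g×33 + (1−g)×0 = 11.6
g = (11.6 − 0) / (33 − 0) = 11.6/33 = 0.3515

35.2%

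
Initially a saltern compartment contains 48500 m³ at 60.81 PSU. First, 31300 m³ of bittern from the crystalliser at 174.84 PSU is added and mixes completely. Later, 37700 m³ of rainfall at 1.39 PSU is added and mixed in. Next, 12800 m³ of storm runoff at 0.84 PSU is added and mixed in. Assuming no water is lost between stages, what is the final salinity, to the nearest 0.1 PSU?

Total salt / total volume:
Initial salt = 48,500×60.81 = 2,949,285
After stage 1: salt = 2,949,285 + 31,300×174.84 = 8,421,777; volume = 79,800 m³; S = 105.536 PSU
After stage 2: salt = 8,421,777 + 37,700×1.39 = 8,474,180; volume = 117,500 m³; S = 72.121 PSU
After stage 3: salt = 8,474,180 + 12,800×0.84 = 8,484,932; volume = 130,300 m³
S = 8,484,932 / 130,300 = 65.1184 PSU

65.1 PSU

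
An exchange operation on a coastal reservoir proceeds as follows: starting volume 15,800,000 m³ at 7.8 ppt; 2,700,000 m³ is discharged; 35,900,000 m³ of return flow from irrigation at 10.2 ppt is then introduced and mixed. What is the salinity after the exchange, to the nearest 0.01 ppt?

Remaining after removal: 13,100,000 m³ at 7.8 ppt (salt = 102,180,000)
After addition: salt = 102,180,000 + 35,900,000×10.2 = 468,360,000; volume = 49,000,000 m³
S = 468,360,000 / 49,000,000 = 9.5584 ppt

9.56 ppt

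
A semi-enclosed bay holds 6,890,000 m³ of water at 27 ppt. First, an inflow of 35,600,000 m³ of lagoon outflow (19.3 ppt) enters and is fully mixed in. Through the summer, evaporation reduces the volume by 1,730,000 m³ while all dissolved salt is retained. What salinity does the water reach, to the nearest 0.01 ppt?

21.42 ppt

After mixing: salt = 6,890,000×27 + 35,600,000×19.3 = 873,110,000; volume = 42,490,000 m³
After evaporation: salt unchanged = 873,110,000; volume = 42,490,000 − 1,730,000 = 40,760,000 m³
S = 873,110,000 / 40,760,000 = 21.4208 ppt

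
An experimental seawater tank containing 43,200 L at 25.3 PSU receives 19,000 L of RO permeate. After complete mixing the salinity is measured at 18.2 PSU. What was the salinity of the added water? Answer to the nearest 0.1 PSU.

2.1 PSU

Salt balance: 43,200×25.3 + 19,000×S = 62,200×18.2
1,092,960 + 19,000·S = 1,132,040
S = (1,132,040 − 1,092,960) / 19,000 = 2.0568 PSU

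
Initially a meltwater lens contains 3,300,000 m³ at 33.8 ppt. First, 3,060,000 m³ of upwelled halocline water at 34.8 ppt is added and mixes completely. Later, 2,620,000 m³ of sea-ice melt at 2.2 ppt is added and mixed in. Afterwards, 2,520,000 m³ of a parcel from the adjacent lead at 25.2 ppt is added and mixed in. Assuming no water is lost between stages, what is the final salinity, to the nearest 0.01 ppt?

24.98 ppt

Weighted by volume,
Initial salt = 3,300,000×33.8 = 111,540,000
After stage 1: salt = 111,540,000 + 3,060,000×34.8 = 218,028,000; volume = 6,360,000 m³; S = 34.281 ppt
After stage 2: salt = 218,028,000 + 2,620,000×2.2 = 223,792,000; volume = 8,980,000 m³; S = 24.921 ppt
After stage 3: salt = 223,792,000 + 2,520,000×25.2 = 287,296,000; volume = 11,500,000 m³
S = 287,296,000 / 11,500,000 = 24.9823 ppt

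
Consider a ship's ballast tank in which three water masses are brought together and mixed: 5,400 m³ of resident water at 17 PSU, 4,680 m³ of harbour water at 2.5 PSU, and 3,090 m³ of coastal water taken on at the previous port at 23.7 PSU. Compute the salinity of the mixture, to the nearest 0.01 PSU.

Mass of salt is conserved:
salt = 5,400×17 + 4,680×2.5 + 3,090×23.7 = 91,800 + 11,700 + 73,233 = 176,733
volume = 5,400 + 4,680 + 3,090 = 13,170 m³
S = 176,733 / 13,170 = 13.4194 PSU

13.42 PSU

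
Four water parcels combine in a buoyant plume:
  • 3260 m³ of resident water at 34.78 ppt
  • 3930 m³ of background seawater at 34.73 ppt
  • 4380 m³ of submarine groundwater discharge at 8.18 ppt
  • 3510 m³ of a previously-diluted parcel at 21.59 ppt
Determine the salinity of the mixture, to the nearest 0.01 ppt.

23.97 ppt

Weighted by volume,
salt = 3,260×34.78 + 3,930×34.73 + 4,380×8.18 + 3,510×21.59 = 113,382.8 + 136,488.9 + 35,828.4 + 75,780.9 = 361,481
volume = 3,260 + 3,930 + 4,380 + 3,510 = 15,080 m³
S = 361,481 / 15,080 = 23.9709 ppt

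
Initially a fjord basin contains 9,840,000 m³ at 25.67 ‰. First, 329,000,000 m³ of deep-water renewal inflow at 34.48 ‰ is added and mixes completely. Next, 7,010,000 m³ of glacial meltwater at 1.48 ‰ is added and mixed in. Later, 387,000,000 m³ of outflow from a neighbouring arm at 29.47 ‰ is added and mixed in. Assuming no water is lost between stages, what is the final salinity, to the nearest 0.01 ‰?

Mass of salt is conserved:
Initial salt = 9,840,000×25.67 = 252,592,800
After stage 1: salt = 252,592,800 + 329,000,000×34.48 = 11,596,512,800; volume = 338,840,000 m³; S = 34.224 ‰
After stage 2: salt = 11,596,512,800 + 7,010,000×1.48 = 11,606,887,600; volume = 345,850,000 m³; S = 33.56 ‰
After stage 3: salt = 11,606,887,600 + 387,000,000×29.47 = 23,011,777,600; volume = 732,850,000 m³
S = 23,011,777,600 / 732,850,000 = 31.4004 ‰

31.40 ‰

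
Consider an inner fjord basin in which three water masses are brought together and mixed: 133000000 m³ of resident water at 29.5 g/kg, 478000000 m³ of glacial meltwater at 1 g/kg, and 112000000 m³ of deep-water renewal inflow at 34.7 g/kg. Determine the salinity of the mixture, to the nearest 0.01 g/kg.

Mass of salt is conserved:
salt = 133,000,000×29.5 + 478,000,000×1 + 112,000,000×34.7 = 3,923,500,000 + 478,000,000 + 3,886,400,000 = 8,287,900,000
volume = 133,000,000 + 478,000,000 + 112,000,000 = 723,000,000 m³
S = 8,287,900,000 / 723,000,000 = 11.4632 g/kg

11.46 g/kg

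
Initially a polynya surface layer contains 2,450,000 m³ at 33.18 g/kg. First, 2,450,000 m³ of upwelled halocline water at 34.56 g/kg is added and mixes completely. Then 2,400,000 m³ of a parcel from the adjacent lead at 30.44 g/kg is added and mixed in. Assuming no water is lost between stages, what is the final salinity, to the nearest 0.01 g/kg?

32.74 g/kg

Weighted by volume,
Initial salt = 2,450,000×33.18 = 81,291,000
After stage 1: salt = 81,291,000 + 2,450,000×34.56 = 165,963,000; volume = 4,900,000 m³; S = 33.87 g/kg
After stage 2: salt = 165,963,000 + 2,400,000×30.44 = 239,019,000; volume = 7,300,000 m³
S = 239,019,000 / 7,300,000 = 32.7423 g/kg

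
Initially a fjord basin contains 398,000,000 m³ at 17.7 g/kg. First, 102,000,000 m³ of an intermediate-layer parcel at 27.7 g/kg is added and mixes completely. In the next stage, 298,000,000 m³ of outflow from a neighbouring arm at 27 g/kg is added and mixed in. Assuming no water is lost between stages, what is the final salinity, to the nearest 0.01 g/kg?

22.45 g/kg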